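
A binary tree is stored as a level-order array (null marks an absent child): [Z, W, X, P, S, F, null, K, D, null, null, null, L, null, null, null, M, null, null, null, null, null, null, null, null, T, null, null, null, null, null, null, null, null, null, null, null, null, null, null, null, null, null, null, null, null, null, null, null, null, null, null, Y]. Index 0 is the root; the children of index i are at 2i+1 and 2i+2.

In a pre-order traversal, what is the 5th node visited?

Pre-order visits the node, then its left subtree, then its right subtree.
Visit Z.
At Z: go left to W.
  Visit W.
  At W: go left to P.
    Visit P.
    At P: go left to K.
      Visit K.
      At K: no left child.
      At K: go right to M.
        M is a leaf — visit M.
    At P: go right to D.
      D is a leaf — visit D.
  At W: go right to S.
    S is a leaf — visit S.
At Z: go right to X.
  Visit X.
  At X: go left to F.
    Visit F.
    At F: no left child.
    At F: go right to L.
      Visit L.
      At L: go left to T.
        Visit T.
        At T: no left child.
        At T: go right to Y.
          Y is a leaf — visit Y.
      At L: no right child.
  At X: no right child.
Full pre-order sequence: Z, W, P, K, M, D, S, X, F, L, T, Y.

M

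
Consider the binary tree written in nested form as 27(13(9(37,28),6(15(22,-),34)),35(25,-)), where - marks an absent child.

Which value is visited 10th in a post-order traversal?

35

Post-order visits the left subtree, then the right subtree, then the node.
At 27: go left to 13.
  At 13: go left to 9.
    At 9: go left to 37.
      37 is a leaf — visit 37.
    At 9: go right to 28.
      28 is a leaf — visit 28.
    Visit 9.
  At 13: go right to 6.
    At 6: go left to 15.
      At 15: go left to 22.
        22 is a leaf — visit 22.
      At 15: no right child.
      Visit 15.
    At 6: go right to 34.
      34 is a leaf — visit 34.
    Visit 6.
  Visit 13.
At 27: go right to 35.
  At 35: go left to 25.
    25 is a leaf — visit 25.
  At 35: no right child.
  Visit 35.
Visit 27.
Full post-order sequence: 37, 28, 9, 22, 15, 34, 6, 13, 25, 35, 27.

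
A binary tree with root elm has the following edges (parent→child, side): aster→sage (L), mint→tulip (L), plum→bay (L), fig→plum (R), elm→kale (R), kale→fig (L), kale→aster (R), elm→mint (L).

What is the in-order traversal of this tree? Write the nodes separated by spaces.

tulip mint elm fig bay plum kale sage aster

In-order visits the left subtree, then the node, then the right subtree.
At elm: go left to mint.
  At mint: go left to tulip.
    tulip is a leaf — visit tulip.
  Visit mint.
  At mint: no right child.
Visit elm.
At elm: go right to kale.
  At kale: go left to fig.
    At fig: no left child.
    Visit fig.
    At fig: go right to plum.
      At plum: go left to bay.
        bay is a leaf — visit bay.
      Visit plum.
      At plum: no right child.
  Visit kale.
  At kale: go right to aster.
    At aster: go left to sage.
      sage is a leaf — visit sage.
    Visit aster.
    At aster: no right child.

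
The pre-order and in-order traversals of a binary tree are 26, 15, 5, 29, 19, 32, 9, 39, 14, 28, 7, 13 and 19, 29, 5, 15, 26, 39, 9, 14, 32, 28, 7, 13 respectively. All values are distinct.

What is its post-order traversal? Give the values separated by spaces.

19 29 5 15 39 14 9 13 7 28 32 26

The first element of pre-order is the root; it splits in-order into left and right subtrees.
Root 26: left subtree has 4 nodes {19, 29, 5, 15}, right has 7 {39, 9, 14, 32, 28, 7, 13}.
  Root 15: left subtree has 3 nodes {19, 29, 5}, right has 0 { }.
    Root 5: left subtree has 2 nodes {19, 29}, right has 0 { }.
      Root 29: left subtree has 1 node {19}, right has 0 { }.
  Root 32: left subtree has 3 nodes {39, 9, 14}, right has 3 {28, 7, 13}.
    Root 9: left subtree has 1 node {39}, right has 1 {14}.
    Root 28: left subtree has 0 nodes { }, right has 2 {7, 13}.
      Root 7: left subtree has 0 nodes { }, right has 1 {13}.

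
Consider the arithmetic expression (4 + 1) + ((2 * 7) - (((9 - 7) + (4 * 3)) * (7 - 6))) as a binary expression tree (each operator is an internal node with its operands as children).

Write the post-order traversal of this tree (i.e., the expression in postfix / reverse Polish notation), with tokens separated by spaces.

Post-order on an expression tree gives postfix notation: for each operator, emit left operand, right operand, then the operator.

4 1 + 2 7 * 9 7 - 4 3 * + 7 6 - * - +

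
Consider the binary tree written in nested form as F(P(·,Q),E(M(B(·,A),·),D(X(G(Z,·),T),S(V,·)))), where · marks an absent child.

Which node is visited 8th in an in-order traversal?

Z

In-order visits the left subtree, then the node, then the right subtree.
At F: go left to P.
  At P: no left child.
  Visit P.
  At P: go right to Q.
    Q is a leaf — visit Q.
Visit F.
At F: go right to E.
  At E: go left to M.
    At M: go left to B.
      At B: no left child.
      Visit B.
      At B: go right to A.
        A is a leaf — visit A.
    Visit M.
    At M: no right child.
  Visit E.
  At E: go right to D.
    At D: go left to X.
      At X: go left to G.
        At G: go left to Z.
          Z is a leaf — visit Z.
        Visit G.
        At G: no right child.
      Visit X.
      At X: go right to T.
        T is a leaf — visit T.
    Visit D.
    At D: go right to S.
      At S: go left to V.
        V is a leaf — visit V.
      Visit S.
      At S: no right child.
Full in-order sequence: P, Q, F, B, A, M, E, Z, G, X, T, D, V, S.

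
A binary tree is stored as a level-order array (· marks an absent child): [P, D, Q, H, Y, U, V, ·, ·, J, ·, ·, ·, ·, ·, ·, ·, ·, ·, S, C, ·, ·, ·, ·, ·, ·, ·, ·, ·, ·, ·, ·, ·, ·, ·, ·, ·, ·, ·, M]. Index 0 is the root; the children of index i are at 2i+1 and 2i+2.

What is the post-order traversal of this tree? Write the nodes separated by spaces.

Post-order visits the left subtree, then the right subtree, then the node.
At P: go left to D.
  At D: go left to H.
    H is a leaf — visit H.
  At D: go right to Y.
    At Y: go left to J.
      At J: go left to S.
        At S: no left child.
        At S: go right to M.
          M is a leaf — visit M.
        Visit S.
      At J: go right to C.
        C is a leaf — visit C.
      Visit J.
    At Y: no right child.
    Visit Y.
  Visit D.
At P: go right to Q.
  At Q: go left to U.
    U is a leaf — visit U.
  At Q: go right to V.
    V is a leaf — visit V.
  Visit Q.
Visit P.

H M S C J Y D U V Q P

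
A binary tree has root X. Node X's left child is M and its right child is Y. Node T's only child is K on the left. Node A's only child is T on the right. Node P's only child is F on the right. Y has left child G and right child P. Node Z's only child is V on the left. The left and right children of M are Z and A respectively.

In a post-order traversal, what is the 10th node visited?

Y

Post-order visits the left subtree, then the right subtree, then the node.
At X: go left to M.
  At M: go left to Z.
    At Z: go left to V.
      V is a leaf — visit V.
    At Z: no right child.
    Visit Z.
  At M: go right to A.
    At A: no left child.
    At A: go right to T.
      At T: go left to K.
        K is a leaf — visit K.
      At T: no right child.
      Visit T.
    Visit A.
  Visit M.
At X: go right to Y.
  At Y: go left to G.
    G is a leaf — visit G.
  At Y: go right to P.
    At P: no left child.
    At P: go right to F.
      F is a leaf — visit F.
    Visit P.
  Visit Y.
Visit X.
Full post-order sequence: V, Z, K, T, A, M, G, F, P, Y, X.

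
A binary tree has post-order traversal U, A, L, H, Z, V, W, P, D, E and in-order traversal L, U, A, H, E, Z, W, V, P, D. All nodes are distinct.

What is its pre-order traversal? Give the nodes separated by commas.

The last element of post-order is the root; it splits in-order into left and right subtrees.
Root E: left subtree has 4 nodes {L, U, A, H}, right has 5 {Z, W, V, P, D}.
  Root H: left subtree has 3 nodes {L, U, A}, right has 0 { }.
    Root L: left subtree has 0 nodes { }, right has 2 {U, A}.
      Root A: left subtree has 1 node {U}, right has 0 { }.
  Root D: left subtree has 4 nodes {Z, W, V, P}, right has 0 { }.
    Root P: left subtree has 3 nodes {Z, W, V}, right has 0 { }.
      Root W: left subtree has 1 node {Z}, right has 1 {V}.

E, H, L, A, U, D, P, W, Z, V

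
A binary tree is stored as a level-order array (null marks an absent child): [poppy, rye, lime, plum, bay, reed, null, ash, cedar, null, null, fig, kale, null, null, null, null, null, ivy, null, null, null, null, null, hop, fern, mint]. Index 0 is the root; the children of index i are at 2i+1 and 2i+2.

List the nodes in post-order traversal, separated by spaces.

ash ivy cedar plum bay rye hop fig fern mint kale reed lime poppy

Post-order visits the left subtree, then the right subtree, then the node.
At poppy: go left to rye.
  At rye: go left to plum.
    At plum: go left to ash.
      ash is a leaf — visit ash.
    At plum: go right to cedar.
      At cedar: no left child.
      At cedar: go right to ivy.
        ivy is a leaf — visit ivy.
      Visit cedar.
    Visit plum.
  At rye: go right to bay.
    bay is a leaf — visit bay.
  Visit rye.
At poppy: go right to lime.
  At lime: go left to reed.
    At reed: go left to fig.
      At fig: no left child.
      At fig: go right to hop.
        hop is a leaf — visit hop.
      Visit fig.
    At reed: go right to kale.
      At kale: go left to fern.
        fern is a leaf — visit fern.
      At kale: go right to mint.
        mint is a leaf — visit mint.
      Visit kale.
    Visit reed.
  At lime: no right child.
  Visit lime.
Visit poppy.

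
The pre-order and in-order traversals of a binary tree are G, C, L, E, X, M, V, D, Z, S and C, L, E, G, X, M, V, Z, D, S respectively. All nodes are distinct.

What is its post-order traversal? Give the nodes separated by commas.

E, L, C, Z, S, D, V, M, X, G

The first element of pre-order is the root; it splits in-order into left and right subtrees.
Root G: left subtree has 3 nodes {C, L, E}, right has 6 {X, M, V, Z, D, S}.
  Root C: left subtree has 0 nodes { }, right has 2 {L, E}.
    Root L: left subtree has 0 nodes { }, right has 1 {E}.
  Root X: left subtree has 0 nodes { }, right has 5 {M, V, Z, D, S}.
    Root M: left subtree has 0 nodes { }, right has 4 {V, Z, D, S}.
      Root V: left subtree has 0 nodes { }, right has 3 {Z, D, S}.
        Root D: left subtree has 1 node {Z}, right has 1 {S}.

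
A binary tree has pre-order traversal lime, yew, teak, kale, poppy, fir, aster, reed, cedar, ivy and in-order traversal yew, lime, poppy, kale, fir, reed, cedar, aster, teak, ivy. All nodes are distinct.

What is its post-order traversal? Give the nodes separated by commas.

The first element of pre-order is the root; it splits in-order into left and right subtrees.
Root lime: left subtree has 1 node {yew}, right has 8 {poppy, kale, fir, reed, cedar, aster, teak, ivy}.
  Root teak: left subtree has 6 nodes {poppy, kale, fir, reed, cedar, aster}, right has 1 {ivy}.
    Root kale: left subtree has 1 node {poppy}, right has 4 {fir, reed, cedar, aster}.
      Root fir: left subtree has 0 nodes { }, right has 3 {reed, cedar, aster}.
        Root aster: left subtree has 2 nodes {reed, cedar}, right has 0 { }.
          Root reed: left subtree has 0 nodes { }, right has 1 {cedar}.

yew, poppy, cedar, reed, aster, fir, kale, ivy, teak, lime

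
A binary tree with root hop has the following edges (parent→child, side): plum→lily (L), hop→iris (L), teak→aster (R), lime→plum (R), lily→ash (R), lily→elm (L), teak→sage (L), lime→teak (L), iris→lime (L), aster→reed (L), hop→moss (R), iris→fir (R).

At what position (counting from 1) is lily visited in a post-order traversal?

Post-order visits the left subtree, then the right subtree, then the node.
At hop: go left to iris.
  At iris: go left to lime.
    At lime: go left to teak.
      At teak: go left to sage.
        sage is a leaf — visit sage.
      At teak: go right to aster.
        At aster: go left to reed.
          reed is a leaf — visit reed.
        At aster: no right child.
        Visit aster.
      Visit teak.
    At lime: go right to plum.
      At plum: go left to lily.
        At lily: go left to elm.
          elm is a leaf — visit elm.
        At lily: go right to ash.
          ash is a leaf — visit ash.
        Visit lily.
      At plum: no right child.
      Visit plum.
    Visit lime.
  At iris: go right to fir.
    fir is a leaf — visit fir.
  Visit iris.
At hop: go right to moss.
  moss is a leaf — visit moss.
Visit hop.
Full post-order sequence: sage, reed, aster, teak, elm, ash, lily, plum, lime, fir, iris, moss, hop.

7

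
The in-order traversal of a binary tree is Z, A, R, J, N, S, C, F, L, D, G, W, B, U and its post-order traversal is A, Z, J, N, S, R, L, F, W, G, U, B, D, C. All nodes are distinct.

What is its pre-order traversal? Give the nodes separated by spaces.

The last element of post-order is the root; it splits in-order into left and right subtrees.
Root C: left subtree has 6 nodes {Z, A, R, J, N, S}, right has 7 {F, L, D, G, W, B, U}.
  Root R: left subtree has 2 nodes {Z, A}, right has 3 {J, N, S}.
    Root Z: left subtree has 0 nodes { }, right has 1 {A}.
    Root S: left subtree has 2 nodes {J, N}, right has 0 { }.
      Root N: left subtree has 1 node {J}, right has 0 { }.
  Root D: left subtree has 2 nodes {F, L}, right has 4 {G, W, B, U}.
    Root F: left subtree has 0 nodes { }, right has 1 {L}.
    Root B: left subtree has 2 nodes {G, W}, right has 1 {U}.
      Root G: left subtree has 0 nodes { }, right has 1 {W}.

C R Z A S N J D F L B G W U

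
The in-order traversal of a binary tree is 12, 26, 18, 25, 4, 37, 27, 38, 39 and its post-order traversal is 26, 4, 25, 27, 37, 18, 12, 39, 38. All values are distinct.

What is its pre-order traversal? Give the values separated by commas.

38, 12, 18, 26, 37, 25, 4, 27, 39

The last element of post-order is the root; it splits in-order into left and right subtrees.
Root 38: left subtree has 7 nodes {12, 26, 18, 25, 4, 37, 27}, right has 1 {39}.
  Root 12: left subtree has 0 nodes { }, right has 6 {26, 18, 25, 4, 37, 27}.
    Root 18: left subtree has 1 node {26}, right has 4 {25, 4, 37, 27}.
      Root 37: left subtree has 2 nodes {25, 4}, right has 1 {27}.
        Root 25: left subtree has 0 nodes { }, right has 1 {4}.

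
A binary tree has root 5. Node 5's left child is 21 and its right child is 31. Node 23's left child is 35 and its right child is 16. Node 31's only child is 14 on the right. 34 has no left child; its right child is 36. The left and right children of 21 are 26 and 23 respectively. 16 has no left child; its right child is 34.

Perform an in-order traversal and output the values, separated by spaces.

In-order visits the left subtree, then the node, then the right subtree.
At 5: go left to 21.
  At 21: go left to 26.
    26 is a leaf — visit 26.
  Visit 21.
  At 21: go right to 23.
    At 23: go left to 35.
      35 is a leaf — visit 35.
    Visit 23.
    At 23: go right to 16.
      At 16: no left child.
      Visit 16.
      At 16: go right to 34.
        At 34: no left child.
        Visit 34.
        At 34: go right to 36.
          36 is a leaf — visit 36.
Visit 5.
At 5: go right to 31.
  At 31: no left child.
  Visit 31.
  At 31: go right to 14.
    14 is a leaf — visit 14.

26 21 35 23 16 34 36 5 31 14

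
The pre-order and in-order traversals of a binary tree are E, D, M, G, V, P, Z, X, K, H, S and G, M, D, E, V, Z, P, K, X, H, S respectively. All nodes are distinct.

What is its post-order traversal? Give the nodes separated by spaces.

The first element of pre-order is the root; it splits in-order into left and right subtrees.
Root E: left subtree has 3 nodes {G, M, D}, right has 7 {V, Z, P, K, X, H, S}.
  Root D: left subtree has 2 nodes {G, M}, right has 0 { }.
    Root M: left subtree has 1 node {G}, right has 0 { }.
  Root V: left subtree has 0 nodes { }, right has 6 {Z, P, K, X, H, S}.
    Root P: left subtree has 1 node {Z}, right has 4 {K, X, H, S}.
      Root X: left subtree has 1 node {K}, right has 2 {H, S}.
        Root H: left subtree has 0 nodes { }, right has 1 {S}.

G M D Z K S H X P V E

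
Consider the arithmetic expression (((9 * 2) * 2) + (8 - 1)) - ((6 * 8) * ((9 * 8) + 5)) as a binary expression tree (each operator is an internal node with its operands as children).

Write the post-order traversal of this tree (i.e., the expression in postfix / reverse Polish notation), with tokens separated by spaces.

Post-order on an expression tree gives postfix notation: for each operator, emit left operand, right operand, then the operator.

9 2 * 2 * 8 1 - + 6 8 * 9 8 * 5 + * -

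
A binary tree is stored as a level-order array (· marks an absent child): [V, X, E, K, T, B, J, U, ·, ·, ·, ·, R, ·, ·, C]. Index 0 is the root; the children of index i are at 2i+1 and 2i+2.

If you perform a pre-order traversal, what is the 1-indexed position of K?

Pre-order visits the node, then its left subtree, then its right subtree.
Visit V.
At V: go left to X.
  Visit X.
  At X: go left to K.
    Visit K.
    At K: go left to U.
      Visit U.
      At U: go left to C.
        C is a leaf — visit C.
      At U: no right child.
    At K: no right child.
  At X: go right to T.
    T is a leaf — visit T.
At V: go right to E.
  Visit E.
  At E: go left to B.
    Visit B.
    At B: no left child.
    At B: go right to R.
      R is a leaf — visit R.
  At E: go right to J.
    J is a leaf — visit J.
Full pre-order sequence: V, X, K, U, C, T, E, B, R, J.

3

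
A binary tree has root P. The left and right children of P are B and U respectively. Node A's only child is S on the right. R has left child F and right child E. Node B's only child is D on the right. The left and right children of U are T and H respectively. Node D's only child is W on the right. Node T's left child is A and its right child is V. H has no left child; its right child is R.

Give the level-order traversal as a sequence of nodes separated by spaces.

Level-order visits nodes level by level from the root, left to right within each level.
Level 0: P
Level 1: B, U
Level 2: D, T, H
Level 3: W, A, V, R
Level 4: S, F, E

P B U D T H W A V R S F E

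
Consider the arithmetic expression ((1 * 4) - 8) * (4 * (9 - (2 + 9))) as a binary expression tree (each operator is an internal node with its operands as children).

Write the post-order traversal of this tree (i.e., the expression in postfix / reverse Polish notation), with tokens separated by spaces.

Post-order on an expression tree gives postfix notation: for each operator, emit left operand, right operand, then the operator.

1 4 * 8 - 4 9 2 9 + - * *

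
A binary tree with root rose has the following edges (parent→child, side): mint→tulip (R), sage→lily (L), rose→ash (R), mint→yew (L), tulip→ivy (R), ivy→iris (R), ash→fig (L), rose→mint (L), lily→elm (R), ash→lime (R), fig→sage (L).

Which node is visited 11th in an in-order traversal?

ash

In-order visits the left subtree, then the node, then the right subtree.
At rose: go left to mint.
  At mint: go left to yew.
    yew is a leaf — visit yew.
  Visit mint.
  At mint: go right to tulip.
    At tulip: no left child.
    Visit tulip.
    At tulip: go right to ivy.
      At ivy: no left child.
      Visit ivy.
      At ivy: go right to iris.
        iris is a leaf — visit iris.
Visit rose.
At rose: go right to ash.
  At ash: go left to fig.
    At fig: go left to sage.
      At sage: go left to lily.
        At lily: no left child.
        Visit lily.
        At lily: go right to elm.
          elm is a leaf — visit elm.
      Visit sage.
      At sage: no right child.
    Visit fig.
    At fig: no right child.
  Visit ash.
  At ash: go right to lime.
    lime is a leaf — visit lime.
Full in-order sequence: yew, mint, tulip, ivy, iris, rose, lily, elm, sage, fig, ash, lime.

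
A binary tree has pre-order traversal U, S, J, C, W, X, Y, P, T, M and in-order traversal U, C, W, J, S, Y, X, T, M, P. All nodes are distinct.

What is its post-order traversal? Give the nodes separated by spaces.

The first element of pre-order is the root; it splits in-order into left and right subtrees.
Root U: left subtree has 0 nodes { }, right has 9 {C, W, J, S, Y, X, T, M, P}.
  Root S: left subtree has 3 nodes {C, W, J}, right has 5 {Y, X, T, M, P}.
    Root J: left subtree has 2 nodes {C, W}, right has 0 { }.
      Root C: left subtree has 0 nodes { }, right has 1 {W}.
    Root X: left subtree has 1 node {Y}, right has 3 {T, M, P}.
      Root P: left subtree has 2 nodes {T, M}, right has 0 { }.
        Root T: left subtree has 0 nodes { }, right has 1 {M}.

W C J Y M T P X S U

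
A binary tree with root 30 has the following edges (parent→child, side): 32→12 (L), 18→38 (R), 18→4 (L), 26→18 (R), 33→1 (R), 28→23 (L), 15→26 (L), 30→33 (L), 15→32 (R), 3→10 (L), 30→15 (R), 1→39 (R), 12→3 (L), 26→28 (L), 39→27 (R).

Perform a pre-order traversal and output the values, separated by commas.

30, 33, 1, 39, 27, 15, 26, 28, 23, 18, 4, 38, 32, 12, 3, 10

Pre-order visits the node, then its left subtree, then its right subtree.
Visit 30.
At 30: go left to 33.
  Visit 33.
  At 33: no left child.
  At 33: go right to 1.
    Visit 1.
    At 1: no left child.
    At 1: go right to 39.
      Visit 39.
      At 39: no left child.
      At 39: go right to 27.
        27 is a leaf — visit 27.
At 30: go right to 15.
  Visit 15.
  At 15: go left to 26.
    Visit 26.
    At 26: go left to 28.
      Visit 28.
      At 28: go left to 23.
        23 is a leaf — visit 23.
      At 28: no right child.
    At 26: go right to 18.
      Visit 18.
      At 18: go left to 4.
        4 is a leaf — visit 4.
      At 18: go right to 38.
        38 is a leaf — visit 38.
  At 15: go right to 32.
    Visit 32.
    At 32: go left to 12.
      Visit 12.
      At 12: go left to 3.
        Visit 3.
        At 3: go left to 10.
          10 is a leaf — visit 10.
        At 3: no right child.
      At 12: no right child.
    At 32: no right child.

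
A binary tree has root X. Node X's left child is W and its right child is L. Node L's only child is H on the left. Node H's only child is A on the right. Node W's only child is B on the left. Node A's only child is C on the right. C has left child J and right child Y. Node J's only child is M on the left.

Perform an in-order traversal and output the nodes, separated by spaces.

In-order visits the left subtree, then the node, then the right subtree.
At X: go left to W.
  At W: go left to B.
    B is a leaf — visit B.
  Visit W.
  At W: no right child.
Visit X.
At X: go right to L.
  At L: go left to H.
    At H: no left child.
    Visit H.
    At H: go right to A.
      At A: no left child.
      Visit A.
      At A: go right to C.
        At C: go left to J.
          At J: go left to M.
            M is a leaf — visit M.
          Visit J.
          At J: no right child.
        Visit C.
        At C: go right to Y.
          Y is a leaf — visit Y.
  Visit L.
  At L: no right child.

B W X H A M J C Y L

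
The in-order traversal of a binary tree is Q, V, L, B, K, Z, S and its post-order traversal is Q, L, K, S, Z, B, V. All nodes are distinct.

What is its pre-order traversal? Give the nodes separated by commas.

The last element of post-order is the root; it splits in-order into left and right subtrees.
Root V: left subtree has 1 node {Q}, right has 5 {L, B, K, Z, S}.
  Root B: left subtree has 1 node {L}, right has 3 {K, Z, S}.
    Root Z: left subtree has 1 node {K}, right has 1 {S}.

V, Q, B, L, Z, K, S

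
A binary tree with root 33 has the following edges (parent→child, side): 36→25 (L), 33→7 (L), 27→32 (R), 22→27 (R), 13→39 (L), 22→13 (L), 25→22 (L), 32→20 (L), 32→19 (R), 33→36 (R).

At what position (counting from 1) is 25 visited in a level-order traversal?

Level-order visits nodes level by level from the root, left to right within each level.
Level 0: 33
Level 1: 7, 36
Level 2: 25
Level 3: 22
Level 4: 13, 27
Level 5: 39, 32
Level 6: 20, 19
Full level-order sequence: 33, 7, 36, 25, 22, 13, 27, 39, 32, 20, 19.

4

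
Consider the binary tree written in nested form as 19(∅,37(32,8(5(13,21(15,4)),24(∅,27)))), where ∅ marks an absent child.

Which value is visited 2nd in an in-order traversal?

In-order visits the left subtree, then the node, then the right subtree.
At 19: no left child.
Visit 19.
At 19: go right to 37.
  At 37: go left to 32.
    32 is a leaf — visit 32.
  Visit 37.
  At 37: go right to 8.
    At 8: go left to 5.
      At 5: go left to 13.
        13 is a leaf — visit 13.
      Visit 5.
      At 5: go right to 21.
        At 21: go left to 15.
          15 is a leaf — visit 15.
        Visit 21.
        At 21: go right to 4.
          4 is a leaf — visit 4.
    Visit 8.
    At 8: go right to 24.
      At 24: no left child.
      Visit 24.
      At 24: go right to 27.
        27 is a leaf — visit 27.
Full in-order sequence: 19, 32, 37, 13, 5, 15, 21, 4, 8, 24, 27.

32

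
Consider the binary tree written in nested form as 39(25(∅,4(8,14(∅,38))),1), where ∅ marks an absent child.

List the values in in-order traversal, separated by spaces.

25 8 4 14 38 39 1

In-order visits the left subtree, then the node, then the right subtree.
At 39: go left to 25.
  At 25: no left child.
  Visit 25.
  At 25: go right to 4.
    At 4: go left to 8.
      8 is a leaf — visit 8.
    Visit 4.
    At 4: go right to 14.
      At 14: no left child.
      Visit 14.
      At 14: go right to 38.
        38 is a leaf — visit 38.
Visit 39.
At 39: go right to 1.
  1 is a leaf — visit 1.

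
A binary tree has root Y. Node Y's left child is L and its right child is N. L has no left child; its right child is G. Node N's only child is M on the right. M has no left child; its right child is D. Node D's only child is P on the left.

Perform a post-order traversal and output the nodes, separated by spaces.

G L P D M N Y

Post-order visits the left subtree, then the right subtree, then the node.
At Y: go left to L.
  At L: no left child.
  At L: go right to G.
    G is a leaf — visit G.
  Visit L.
At Y: go right to N.
  At N: no left child.
  At N: go right to M.
    At M: no left child.
    At M: go right to D.
      At D: go left to P.
        P is a leaf — visit P.
      At D: no right child.
      Visit D.
    Visit M.
  Visit N.
Visit Y.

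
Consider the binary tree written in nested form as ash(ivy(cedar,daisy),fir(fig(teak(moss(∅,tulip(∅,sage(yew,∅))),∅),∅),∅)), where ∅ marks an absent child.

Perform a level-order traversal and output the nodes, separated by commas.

ash, ivy, fir, cedar, daisy, fig, teak, moss, tulip, sage, yew

Level-order visits nodes level by level from the root, left to right within each level.
Level 0: ash
Level 1: ivy, fir
Level 2: cedar, daisy, fig
Level 3: teak
Level 4: moss
Level 5: tulip
Level 6: sage
Level 7: yew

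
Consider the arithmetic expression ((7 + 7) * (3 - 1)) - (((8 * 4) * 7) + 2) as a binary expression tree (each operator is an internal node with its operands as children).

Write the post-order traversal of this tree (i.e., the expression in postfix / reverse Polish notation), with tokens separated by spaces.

7 7 + 3 1 - * 8 4 * 7 * 2 + -

Post-order on an expression tree gives postfix notation: for each operator, emit left operand, right operand, then the operator.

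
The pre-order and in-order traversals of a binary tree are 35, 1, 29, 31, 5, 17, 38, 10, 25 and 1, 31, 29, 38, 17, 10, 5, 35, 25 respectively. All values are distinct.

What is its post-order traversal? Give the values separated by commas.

31, 38, 10, 17, 5, 29, 1, 25, 35

The first element of pre-order is the root; it splits in-order into left and right subtrees.
Root 35: left subtree has 7 nodes {1, 31, 29, 38, 17, 10, 5}, right has 1 {25}.
  Root 1: left subtree has 0 nodes { }, right has 6 {31, 29, 38, 17, 10, 5}.
    Root 29: left subtree has 1 node {31}, right has 4 {38, 17, 10, 5}.
      Root 5: left subtree has 3 nodes {38, 17, 10}, right has 0 { }.
        Root 17: left subtree has 1 node {38}, right has 1 {10}.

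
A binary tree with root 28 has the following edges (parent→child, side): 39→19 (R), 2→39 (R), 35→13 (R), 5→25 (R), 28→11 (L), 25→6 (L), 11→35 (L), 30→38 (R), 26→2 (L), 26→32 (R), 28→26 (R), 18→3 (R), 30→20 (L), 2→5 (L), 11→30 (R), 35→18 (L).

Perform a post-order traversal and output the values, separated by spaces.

3 18 13 35 20 38 30 11 6 25 5 19 39 2 32 26 28

Post-order visits the left subtree, then the right subtree, then the node.
At 28: go left to 11.
  At 11: go left to 35.
    At 35: go left to 18.
      At 18: no left child.
      At 18: go right to 3.
        3 is a leaf — visit 3.
      Visit 18.
    At 35: go right to 13.
      13 is a leaf — visit 13.
    Visit 35.
  At 11: go right to 30.
    At 30: go left to 20.
      20 is a leaf — visit 20.
    At 30: go right to 38.
      38 is a leaf — visit 38.
    Visit 30.
  Visit 11.
At 28: go right to 26.
  At 26: go left to 2.
    At 2: go left to 5.
      At 5: no left child.
      At 5: go right to 25.
        At 25: go left to 6.
          6 is a leaf — visit 6.
        At 25: no right child.
        Visit 25.
      Visit 5.
    At 2: go right to 39.
      At 39: no left child.
      At 39: go right to 19.
        19 is a leaf — visit 19.
      Visit 39.
    Visit 2.
  At 26: go right to 32.
    32 is a leaf — visit 32.
  Visit 26.
Visit 28.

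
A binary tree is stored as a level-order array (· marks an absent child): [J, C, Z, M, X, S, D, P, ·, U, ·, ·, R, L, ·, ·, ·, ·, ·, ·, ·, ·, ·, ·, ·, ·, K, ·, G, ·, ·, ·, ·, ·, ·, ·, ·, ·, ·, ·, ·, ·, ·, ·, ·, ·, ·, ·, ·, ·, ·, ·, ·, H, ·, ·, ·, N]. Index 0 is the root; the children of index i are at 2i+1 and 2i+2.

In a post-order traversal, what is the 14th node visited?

Post-order visits the left subtree, then the right subtree, then the node.
At J: go left to C.
  At C: go left to M.
    At M: go left to P.
      P is a leaf — visit P.
    At M: no right child.
    Visit M.
  At C: go right to X.
    At X: go left to U.
      U is a leaf — visit U.
    At X: no right child.
    Visit X.
  Visit C.
At J: go right to Z.
  At Z: go left to S.
    At S: no left child.
    At S: go right to R.
      At R: no left child.
      At R: go right to K.
        At K: go left to H.
          H is a leaf — visit H.
        At K: no right child.
        Visit K.
      Visit R.
    Visit S.
  At Z: go right to D.
    At D: go left to L.
      At L: no left child.
      At L: go right to G.
        At G: go left to N.
          N is a leaf — visit N.
        At G: no right child.
        Visit G.
      Visit L.
    At D: no right child.
    Visit D.
  Visit Z.
Visit J.
Full post-order sequence: P, M, U, X, C, H, K, R, S, N, G, L, D, Z, J.

Z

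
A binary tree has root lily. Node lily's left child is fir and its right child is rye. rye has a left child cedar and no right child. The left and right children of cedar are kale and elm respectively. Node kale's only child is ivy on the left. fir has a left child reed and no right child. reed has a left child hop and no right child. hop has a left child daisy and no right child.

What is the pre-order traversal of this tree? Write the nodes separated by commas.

lily, fir, reed, hop, daisy, rye, cedar, kale, ivy, elm

Pre-order visits the node, then its left subtree, then its right subtree.
Visit lily.
At lily: go left to fir.
  Visit fir.
  At fir: go left to reed.
    Visit reed.
    At reed: go left to hop.
      Visit hop.
      At hop: go left to daisy.
        daisy is a leaf — visit daisy.
      At hop: no right child.
    At reed: no right child.
  At fir: no right child.
At lily: go right to rye.
  Visit rye.
  At rye: go left to cedar.
    Visit cedar.
    At cedar: go left to kale.
      Visit kale.
      At kale: go left to ivy.
        ivy is a leaf — visit ivy.
      At kale: no right child.
    At cedar: go right to elm.
      elm is a leaf — visit elm.
  At rye: no right child.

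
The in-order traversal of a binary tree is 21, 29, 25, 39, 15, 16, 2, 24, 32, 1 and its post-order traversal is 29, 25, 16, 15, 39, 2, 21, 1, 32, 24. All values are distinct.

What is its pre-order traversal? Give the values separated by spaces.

24 21 2 39 25 29 15 16 32 1

The last element of post-order is the root; it splits in-order into left and right subtrees.
Root 24: left subtree has 7 nodes {21, 29, 25, 39, 15, 16, 2}, right has 2 {32, 1}.
  Root 21: left subtree has 0 nodes { }, right has 6 {29, 25, 39, 15, 16, 2}.
    Root 2: left subtree has 5 nodes {29, 25, 39, 15, 16}, right has 0 { }.
      Root 39: left subtree has 2 nodes {29, 25}, right has 2 {15, 16}.
        Root 25: left subtree has 1 node {29}, right has 0 { }.
        Root 15: left subtree has 0 nodes { }, right has 1 {16}.
  Root 32: left subtree has 0 nodes { }, right has 1 {1}.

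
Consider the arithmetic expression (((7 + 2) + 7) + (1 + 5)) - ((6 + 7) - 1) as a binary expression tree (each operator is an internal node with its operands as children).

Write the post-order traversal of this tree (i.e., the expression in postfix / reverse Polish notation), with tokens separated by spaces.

7 2 + 7 + 1 5 + + 6 7 + 1 - -

Post-order on an expression tree gives postfix notation: for each operator, emit left operand, right operand, then the operator.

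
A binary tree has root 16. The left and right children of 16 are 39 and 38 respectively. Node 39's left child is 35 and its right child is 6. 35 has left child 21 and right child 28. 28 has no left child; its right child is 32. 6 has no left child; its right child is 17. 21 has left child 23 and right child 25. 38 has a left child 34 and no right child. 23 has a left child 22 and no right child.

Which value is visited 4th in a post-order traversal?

21

Post-order visits the left subtree, then the right subtree, then the node.
At 16: go left to 39.
  At 39: go left to 35.
    At 35: go left to 21.
      At 21: go left to 23.
        At 23: go left to 22.
          22 is a leaf — visit 22.
        At 23: no right child.
        Visit 23.
      At 21: go right to 25.
        25 is a leaf — visit 25.
      Visit 21.
    At 35: go right to 28.
      At 28: no left child.
      At 28: go right to 32.
        32 is a leaf — visit 32.
      Visit 28.
    Visit 35.
  At 39: go right to 6.
    At 6: no left child.
    At 6: go right to 17.
      17 is a leaf — visit 17.
    Visit 6.
  Visit 39.
At 16: go right to 38.
  At 38: go left to 34.
    34 is a leaf — visit 34.
  At 38: no right child.
  Visit 38.
Visit 16.
Full post-order sequence: 22, 23, 25, 21, 32, 28, 35, 17, 6, 39, 34, 38, 16.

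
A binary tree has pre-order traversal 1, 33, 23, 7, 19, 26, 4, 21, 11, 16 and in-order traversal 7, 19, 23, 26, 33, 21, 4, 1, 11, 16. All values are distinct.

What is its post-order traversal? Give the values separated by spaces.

The first element of pre-order is the root; it splits in-order into left and right subtrees.
Root 1: left subtree has 7 nodes {7, 19, 23, 26, 33, 21, 4}, right has 2 {11, 16}.
  Root 33: left subtree has 4 nodes {7, 19, 23, 26}, right has 2 {21, 4}.
    Root 23: left subtree has 2 nodes {7, 19}, right has 1 {26}.
      Root 7: left subtree has 0 nodes { }, right has 1 {19}.
    Root 4: left subtree has 1 node {21}, right has 0 { }.
  Root 11: left subtree has 0 nodes { }, right has 1 {16}.

19 7 26 23 21 4 33 16 11 1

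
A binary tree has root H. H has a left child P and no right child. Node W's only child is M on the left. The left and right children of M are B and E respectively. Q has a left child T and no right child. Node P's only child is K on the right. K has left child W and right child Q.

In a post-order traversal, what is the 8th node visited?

Post-order visits the left subtree, then the right subtree, then the node.
At H: go left to P.
  At P: no left child.
  At P: go right to K.
    At K: go left to W.
      At W: go left to M.
        At M: go left to B.
          B is a leaf — visit B.
        At M: go right to E.
          E is a leaf — visit E.
        Visit M.
      At W: no right child.
      Visit W.
    At K: go right to Q.
      At Q: go left to T.
        T is a leaf — visit T.
      At Q: no right child.
      Visit Q.
    Visit K.
  Visit P.
At H: no right child.
Visit H.
Full post-order sequence: B, E, M, W, T, Q, K, P, H.

P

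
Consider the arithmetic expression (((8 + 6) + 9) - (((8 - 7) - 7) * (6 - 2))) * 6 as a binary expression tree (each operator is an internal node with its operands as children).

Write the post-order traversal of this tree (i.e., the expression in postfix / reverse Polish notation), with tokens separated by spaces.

8 6 + 9 + 8 7 - 7 - 6 2 - * - 6 *

Post-order on an expression tree gives postfix notation: for each operator, emit left operand, right operand, then the operator.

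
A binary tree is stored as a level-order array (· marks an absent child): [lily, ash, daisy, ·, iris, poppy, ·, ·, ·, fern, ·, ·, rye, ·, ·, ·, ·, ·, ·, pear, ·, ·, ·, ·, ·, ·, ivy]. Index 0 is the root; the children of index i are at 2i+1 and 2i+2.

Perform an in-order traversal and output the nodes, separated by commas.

In-order visits the left subtree, then the node, then the right subtree.
At lily: go left to ash.
  At ash: no left child.
  Visit ash.
  At ash: go right to iris.
    At iris: go left to fern.
      At fern: go left to pear.
        pear is a leaf — visit pear.
      Visit fern.
      At fern: no right child.
    Visit iris.
    At iris: no right child.
Visit lily.
At lily: go right to daisy.
  At daisy: go left to poppy.
    At poppy: no left child.
    Visit poppy.
    At poppy: go right to rye.
      At rye: no left child.
      Visit rye.
      At rye: go right to ivy.
        ivy is a leaf — visit ivy.
  Visit daisy.
  At daisy: no right child.

ash, pear, fern, iris, lily, poppy, rye, ivy, daisy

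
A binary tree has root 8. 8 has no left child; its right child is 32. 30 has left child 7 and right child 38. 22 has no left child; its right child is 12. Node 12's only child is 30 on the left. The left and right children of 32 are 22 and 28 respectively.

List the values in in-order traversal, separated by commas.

In-order visits the left subtree, then the node, then the right subtree.
At 8: no left child.
Visit 8.
At 8: go right to 32.
  At 32: go left to 22.
    At 22: no left child.
    Visit 22.
    At 22: go right to 12.
      At 12: go left to 30.
        At 30: go left to 7.
          7 is a leaf — visit 7.
        Visit 30.
        At 30: go right to 38.
          38 is a leaf — visit 38.
      Visit 12.
      At 12: no right child.
  Visit 32.
  At 32: go right to 28.
    28 is a leaf — visit 28.

8, 22, 7, 30, 38, 12, 32, 28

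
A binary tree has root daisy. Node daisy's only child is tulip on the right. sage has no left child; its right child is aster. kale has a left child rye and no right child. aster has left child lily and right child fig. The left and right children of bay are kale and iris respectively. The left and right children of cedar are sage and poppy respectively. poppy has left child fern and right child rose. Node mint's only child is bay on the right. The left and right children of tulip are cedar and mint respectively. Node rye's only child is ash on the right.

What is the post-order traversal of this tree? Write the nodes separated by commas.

lily, fig, aster, sage, fern, rose, poppy, cedar, ash, rye, kale, iris, bay, mint, tulip, daisy

Post-order visits the left subtree, then the right subtree, then the node.
At daisy: no left child.
At daisy: go right to tulip.
  At tulip: go left to cedar.
    At cedar: go left to sage.
      At sage: no left child.
      At sage: go right to aster.
        At aster: go left to lily.
          lily is a leaf — visit lily.
        At aster: go right to fig.
          fig is a leaf — visit fig.
        Visit aster.
      Visit sage.
    At cedar: go right to poppy.
      At poppy: go left to fern.
        fern is a leaf — visit fern.
      At poppy: go right to rose.
        rose is a leaf — visit rose.
      Visit poppy.
    Visit cedar.
  At tulip: go right to mint.
    At mint: no left child.
    At mint: go right to bay.
      At bay: go left to kale.
        At kale: go left to rye.
          At rye: no left child.
          At rye: go right to ash.
            ash is a leaf — visit ash.
          Visit rye.
        At kale: no right child.
        Visit kale.
      At bay: go right to iris.
        iris is a leaf — visit iris.
      Visit bay.
    Visit mint.
  Visit tulip.
Visit daisy.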